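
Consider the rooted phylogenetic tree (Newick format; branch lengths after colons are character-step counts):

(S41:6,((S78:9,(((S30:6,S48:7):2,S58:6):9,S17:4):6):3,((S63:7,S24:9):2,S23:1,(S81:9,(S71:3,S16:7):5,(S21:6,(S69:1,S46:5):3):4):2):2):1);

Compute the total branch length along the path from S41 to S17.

20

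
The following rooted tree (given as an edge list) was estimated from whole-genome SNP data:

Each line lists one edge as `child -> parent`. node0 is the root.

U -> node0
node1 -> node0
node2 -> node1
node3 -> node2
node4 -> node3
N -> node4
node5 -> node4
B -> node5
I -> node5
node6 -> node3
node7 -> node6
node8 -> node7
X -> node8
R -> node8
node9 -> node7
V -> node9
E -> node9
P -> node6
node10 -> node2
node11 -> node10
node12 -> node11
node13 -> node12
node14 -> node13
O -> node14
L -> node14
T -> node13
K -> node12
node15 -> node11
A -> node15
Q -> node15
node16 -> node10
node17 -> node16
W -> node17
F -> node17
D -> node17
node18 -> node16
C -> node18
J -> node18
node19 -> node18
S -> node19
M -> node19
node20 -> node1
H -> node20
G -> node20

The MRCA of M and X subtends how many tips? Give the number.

The MRCA of M and X is the node subtending (((N,(B,I)),(((X,R),(V,E)),P)),(((((O,L),T),K),(A,Q)),((W,F,D),(C,J,(S,M))))).
That clade contains 21 terminal taxa: A, B, C, D, E, F, I, J, K, L, M, N, O, P, Q, R, S, T, V, W, X.

21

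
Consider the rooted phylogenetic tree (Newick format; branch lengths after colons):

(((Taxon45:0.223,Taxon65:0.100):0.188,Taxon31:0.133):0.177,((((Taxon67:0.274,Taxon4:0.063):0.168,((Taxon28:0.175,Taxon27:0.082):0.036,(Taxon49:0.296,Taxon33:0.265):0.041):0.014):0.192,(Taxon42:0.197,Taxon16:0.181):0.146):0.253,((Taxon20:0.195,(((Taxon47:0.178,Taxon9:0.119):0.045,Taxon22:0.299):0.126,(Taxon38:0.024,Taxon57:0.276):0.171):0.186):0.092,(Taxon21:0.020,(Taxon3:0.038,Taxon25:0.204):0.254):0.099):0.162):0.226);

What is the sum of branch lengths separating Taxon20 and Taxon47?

0.730

The path runs Taxon20 → … → MRCA → … → Taxon47; the MRCA is the node subtending (Taxon20,(((Taxon47,Taxon9),Taxon22),(Taxon38,Taxon57))).
Branch lengths along that path: 0.195 + 0.186 + 0.126 + 0.045 + 0.178 = 0.730.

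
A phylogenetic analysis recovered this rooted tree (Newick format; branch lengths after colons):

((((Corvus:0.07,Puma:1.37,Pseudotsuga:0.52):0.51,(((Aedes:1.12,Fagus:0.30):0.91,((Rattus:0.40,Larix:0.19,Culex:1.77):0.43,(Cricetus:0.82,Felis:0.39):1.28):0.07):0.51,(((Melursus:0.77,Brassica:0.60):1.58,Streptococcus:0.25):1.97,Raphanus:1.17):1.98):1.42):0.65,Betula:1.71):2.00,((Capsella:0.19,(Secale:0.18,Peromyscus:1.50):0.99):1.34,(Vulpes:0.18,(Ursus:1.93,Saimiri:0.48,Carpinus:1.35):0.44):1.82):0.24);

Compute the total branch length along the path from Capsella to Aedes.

The path runs Capsella → … → MRCA → … → Aedes; the MRCA is the root of the tree.
Branch lengths along that path: 0.19 + 1.34 + 0.24 + 2.00 + 0.65 + 1.42 + 0.51 + 0.91 + 1.12 = 8.38.

8.38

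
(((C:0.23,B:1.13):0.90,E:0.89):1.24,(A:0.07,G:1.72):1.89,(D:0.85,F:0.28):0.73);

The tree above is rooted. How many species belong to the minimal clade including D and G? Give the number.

The MRCA of D and G is the root, so the clade is the entire tree.
That clade contains 7 terminal taxa: A, B, C, D, E, F, G.

7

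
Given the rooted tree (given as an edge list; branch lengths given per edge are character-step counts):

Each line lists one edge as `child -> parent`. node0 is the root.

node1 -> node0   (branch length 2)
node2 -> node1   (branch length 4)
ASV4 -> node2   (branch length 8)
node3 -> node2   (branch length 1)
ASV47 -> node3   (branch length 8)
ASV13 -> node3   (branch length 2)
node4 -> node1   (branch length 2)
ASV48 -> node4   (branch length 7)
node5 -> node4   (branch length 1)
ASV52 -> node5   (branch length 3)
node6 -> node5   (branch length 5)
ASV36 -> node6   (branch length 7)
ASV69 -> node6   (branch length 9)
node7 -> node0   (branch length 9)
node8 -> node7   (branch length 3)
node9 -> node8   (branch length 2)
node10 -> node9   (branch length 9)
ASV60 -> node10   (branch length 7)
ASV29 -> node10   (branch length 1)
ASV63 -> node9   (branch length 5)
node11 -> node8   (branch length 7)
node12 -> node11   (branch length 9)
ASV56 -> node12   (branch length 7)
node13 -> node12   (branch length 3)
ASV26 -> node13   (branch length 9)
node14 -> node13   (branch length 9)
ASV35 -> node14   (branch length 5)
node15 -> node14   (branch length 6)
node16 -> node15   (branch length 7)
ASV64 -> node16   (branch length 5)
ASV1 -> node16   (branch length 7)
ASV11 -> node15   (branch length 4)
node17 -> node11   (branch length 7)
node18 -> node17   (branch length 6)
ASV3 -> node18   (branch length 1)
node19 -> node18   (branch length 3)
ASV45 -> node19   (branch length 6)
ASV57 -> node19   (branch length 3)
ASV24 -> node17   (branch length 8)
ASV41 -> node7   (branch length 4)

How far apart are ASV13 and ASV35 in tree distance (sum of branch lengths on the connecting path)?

The path runs ASV13 → … → MRCA → … → ASV35; the MRCA is the root of the tree.
Branch lengths along that path: 2 + 1 + 4 + 2 + 9 + 3 + 7 + 9 + 3 + 9 + 5 = 54.

54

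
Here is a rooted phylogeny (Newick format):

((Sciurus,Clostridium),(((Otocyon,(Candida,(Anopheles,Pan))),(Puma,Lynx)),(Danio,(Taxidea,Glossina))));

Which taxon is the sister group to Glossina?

Taxidea

Glossina attaches to the tree at the node subtending (Taxidea,Glossina).
The other lineage descending from that same node — the sister group — is the single tip Taxidea.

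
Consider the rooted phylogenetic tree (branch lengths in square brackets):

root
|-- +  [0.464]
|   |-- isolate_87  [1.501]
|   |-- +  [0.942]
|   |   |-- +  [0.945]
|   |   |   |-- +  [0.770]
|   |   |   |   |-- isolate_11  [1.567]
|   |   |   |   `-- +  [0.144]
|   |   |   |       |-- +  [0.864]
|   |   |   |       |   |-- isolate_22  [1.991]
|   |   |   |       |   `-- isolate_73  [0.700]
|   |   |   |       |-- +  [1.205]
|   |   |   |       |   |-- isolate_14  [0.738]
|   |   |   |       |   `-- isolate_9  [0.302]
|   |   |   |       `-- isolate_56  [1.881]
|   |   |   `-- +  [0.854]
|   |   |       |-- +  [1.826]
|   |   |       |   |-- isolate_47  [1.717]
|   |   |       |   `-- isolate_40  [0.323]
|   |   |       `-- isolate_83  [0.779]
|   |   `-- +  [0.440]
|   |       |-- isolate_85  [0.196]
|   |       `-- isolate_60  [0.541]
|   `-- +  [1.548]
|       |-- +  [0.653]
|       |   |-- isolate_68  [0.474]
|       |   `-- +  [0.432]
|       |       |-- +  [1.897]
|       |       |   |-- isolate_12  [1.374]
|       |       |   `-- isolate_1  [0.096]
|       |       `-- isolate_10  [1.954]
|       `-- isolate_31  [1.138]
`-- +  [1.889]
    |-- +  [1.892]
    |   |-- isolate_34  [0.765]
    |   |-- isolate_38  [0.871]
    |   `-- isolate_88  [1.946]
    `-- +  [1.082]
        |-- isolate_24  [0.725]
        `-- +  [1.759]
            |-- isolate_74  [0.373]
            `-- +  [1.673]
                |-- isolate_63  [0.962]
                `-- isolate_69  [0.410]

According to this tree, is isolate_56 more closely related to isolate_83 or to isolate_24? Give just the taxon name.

The MRCA of isolate_56 and isolate_83 subtends ((isolate_11,((isolate_22,isolate_73),(isolate_14,isolate_9),isolate_56)),((isolate_47,isolate_40),isolate_83)) (9 taxa).
The MRCA of isolate_56 and isolate_24 is the root, subtending the entire tree (24 taxa).
The first is nested inside the second, so isolate_56 shares a more recent common ancestor with isolate_83.

isolate_83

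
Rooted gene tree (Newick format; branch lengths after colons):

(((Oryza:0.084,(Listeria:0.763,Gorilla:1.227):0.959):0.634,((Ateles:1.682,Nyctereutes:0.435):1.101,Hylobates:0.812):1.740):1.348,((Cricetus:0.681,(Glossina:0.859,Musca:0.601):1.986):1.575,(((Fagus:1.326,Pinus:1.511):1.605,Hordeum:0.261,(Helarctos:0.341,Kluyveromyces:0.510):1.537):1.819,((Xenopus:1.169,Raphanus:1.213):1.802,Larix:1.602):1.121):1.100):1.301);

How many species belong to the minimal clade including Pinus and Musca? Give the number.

11

The MRCA of Pinus and Musca is the node subtending ((Cricetus,(Glossina,Musca)),(((Fagus,Pinus),Hordeum,(Helarctos,Kluyveromyces)),((Xenopus,Raphanus),Larix))).
That clade contains 11 terminal taxa: Cricetus, Fagus, Glossina, Helarctos, Hordeum, Kluyveromyces, Larix, Musca, Pinus, Raphanus, Xenopus.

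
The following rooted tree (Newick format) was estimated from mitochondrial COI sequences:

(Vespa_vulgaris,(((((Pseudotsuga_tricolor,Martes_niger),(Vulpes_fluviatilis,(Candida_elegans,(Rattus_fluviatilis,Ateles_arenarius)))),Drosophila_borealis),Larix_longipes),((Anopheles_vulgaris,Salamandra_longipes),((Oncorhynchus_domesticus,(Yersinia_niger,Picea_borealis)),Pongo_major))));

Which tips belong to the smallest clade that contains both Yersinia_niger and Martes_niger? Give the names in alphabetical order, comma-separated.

Anopheles_vulgaris, Ateles_arenarius, Candida_elegans, Drosophila_borealis, Larix_longipes, Martes_niger, Oncorhynchus_domesticus, Picea_borealis, Pongo_major, Pseudotsuga_tricolor, Rattus_fluviatilis, Salamandra_longipes, Vulpes_fluviatilis, Yersinia_niger

Tracing Yersinia_niger: it sits inside (Yersinia_niger,Picea_borealis).
Tracing Martes_niger: it sits inside (Pseudotsuga_tricolor,Martes_niger).
The smallest clade enclosing both is (((((Pseudotsuga_tricolor,Martes_niger),(Vulpes_fluviatilis,(Candida_elegans,(Rattus_fluviatilis,Ateles_arenarius)))),Drosophila_borealis),Larix_longipes),((Anopheles_vulgaris,Salamandra_longipes),((Oncorhynchus_domesticus,(Yersinia_niger,Picea_borealis)),Pongo_major))); the answer is its 14 terminal taxa in alphabetical order.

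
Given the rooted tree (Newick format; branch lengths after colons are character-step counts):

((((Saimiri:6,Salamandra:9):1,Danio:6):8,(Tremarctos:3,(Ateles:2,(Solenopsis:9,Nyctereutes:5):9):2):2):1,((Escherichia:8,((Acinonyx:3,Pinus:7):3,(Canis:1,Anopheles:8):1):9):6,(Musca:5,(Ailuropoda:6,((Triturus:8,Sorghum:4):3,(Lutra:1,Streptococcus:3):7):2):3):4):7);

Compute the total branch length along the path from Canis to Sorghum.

The path runs Canis → … → MRCA → … → Sorghum; the MRCA is the node subtending ((Escherichia,((Acinonyx,Pinus),(Canis,Anopheles))),(Musca,(Ailuropoda,((Triturus,Sorghum),(Lutra,Streptococcus))))).
Branch lengths along that path: 1 + 1 + 9 + 6 + 4 + 3 + 2 + 3 + 4 = 33.

33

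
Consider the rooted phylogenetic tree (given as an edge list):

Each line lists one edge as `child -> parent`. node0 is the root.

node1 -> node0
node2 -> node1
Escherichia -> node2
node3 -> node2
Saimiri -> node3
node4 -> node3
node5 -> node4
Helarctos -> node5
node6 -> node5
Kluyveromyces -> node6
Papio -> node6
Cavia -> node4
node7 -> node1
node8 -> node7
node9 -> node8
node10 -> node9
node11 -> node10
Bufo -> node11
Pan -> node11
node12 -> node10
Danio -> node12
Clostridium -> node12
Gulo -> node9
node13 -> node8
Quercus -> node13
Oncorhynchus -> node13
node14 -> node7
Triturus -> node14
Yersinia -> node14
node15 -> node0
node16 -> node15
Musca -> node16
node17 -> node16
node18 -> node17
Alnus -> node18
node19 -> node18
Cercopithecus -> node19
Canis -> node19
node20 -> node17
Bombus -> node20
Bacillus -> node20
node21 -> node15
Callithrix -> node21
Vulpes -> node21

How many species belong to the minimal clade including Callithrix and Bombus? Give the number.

The MRCA of Callithrix and Bombus is the node subtending ((Musca,((Alnus,(Cercopithecus,Canis)),(Bombus,Bacillus))),(Callithrix,Vulpes)).
That clade contains 8 terminal taxa: Alnus, Bacillus, Bombus, Callithrix, Canis, Cercopithecus, Musca, Vulpes.

8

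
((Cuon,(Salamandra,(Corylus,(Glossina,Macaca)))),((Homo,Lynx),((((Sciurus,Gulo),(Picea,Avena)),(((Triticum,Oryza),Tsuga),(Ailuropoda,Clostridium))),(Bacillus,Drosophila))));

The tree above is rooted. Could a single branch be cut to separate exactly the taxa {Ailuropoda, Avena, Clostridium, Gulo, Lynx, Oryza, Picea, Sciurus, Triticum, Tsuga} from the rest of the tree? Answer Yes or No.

No

The MRCA of the listed taxa subtends ((Homo,Lynx),((((Sciurus,Gulo),(Picea,Avena)),(((Triticum,Oryza),Tsuga),(Ailuropoda,Clostridium))),(Bacillus,Drosophila))).
That clade also contains Bacillus, Drosophila, Homo, which are not in the proposed group, so the group is not monophyletic.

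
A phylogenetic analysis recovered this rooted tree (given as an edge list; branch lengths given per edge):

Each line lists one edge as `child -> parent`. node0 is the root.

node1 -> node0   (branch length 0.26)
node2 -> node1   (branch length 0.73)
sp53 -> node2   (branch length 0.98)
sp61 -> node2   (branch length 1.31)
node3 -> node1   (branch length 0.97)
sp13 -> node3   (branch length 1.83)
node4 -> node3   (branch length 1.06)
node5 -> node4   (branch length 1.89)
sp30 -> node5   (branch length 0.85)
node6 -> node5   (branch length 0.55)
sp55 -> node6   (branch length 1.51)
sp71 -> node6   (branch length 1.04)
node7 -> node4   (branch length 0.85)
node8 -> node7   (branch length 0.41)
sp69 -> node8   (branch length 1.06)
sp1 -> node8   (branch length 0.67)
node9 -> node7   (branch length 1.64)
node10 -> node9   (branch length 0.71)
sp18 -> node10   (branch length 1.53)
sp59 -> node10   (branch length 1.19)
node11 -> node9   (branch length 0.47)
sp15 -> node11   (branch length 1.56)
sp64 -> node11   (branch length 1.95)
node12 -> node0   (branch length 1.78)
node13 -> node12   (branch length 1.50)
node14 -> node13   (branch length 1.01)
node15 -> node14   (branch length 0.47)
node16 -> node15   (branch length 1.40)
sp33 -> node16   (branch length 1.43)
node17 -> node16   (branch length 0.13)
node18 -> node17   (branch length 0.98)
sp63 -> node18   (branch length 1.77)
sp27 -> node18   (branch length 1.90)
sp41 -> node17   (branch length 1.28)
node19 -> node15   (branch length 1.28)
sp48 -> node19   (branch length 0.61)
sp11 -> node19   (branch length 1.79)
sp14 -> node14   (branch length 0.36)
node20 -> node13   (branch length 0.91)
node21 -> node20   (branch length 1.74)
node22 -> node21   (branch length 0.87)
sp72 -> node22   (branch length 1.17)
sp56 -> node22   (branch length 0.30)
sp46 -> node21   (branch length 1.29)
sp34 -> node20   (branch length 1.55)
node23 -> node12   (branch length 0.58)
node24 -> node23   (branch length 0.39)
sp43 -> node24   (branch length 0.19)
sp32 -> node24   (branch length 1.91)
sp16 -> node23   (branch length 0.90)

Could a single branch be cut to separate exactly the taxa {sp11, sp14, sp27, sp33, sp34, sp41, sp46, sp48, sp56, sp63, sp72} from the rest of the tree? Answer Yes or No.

The most recent common ancestor of these taxa subtends ((((sp33,((sp63,sp27),sp41)),(sp48,sp11)),sp14),(((sp72,sp56),sp46),sp34)).
That clade has exactly 11 tips — every listed taxon and nothing else — so the group is monophyletic.

Yes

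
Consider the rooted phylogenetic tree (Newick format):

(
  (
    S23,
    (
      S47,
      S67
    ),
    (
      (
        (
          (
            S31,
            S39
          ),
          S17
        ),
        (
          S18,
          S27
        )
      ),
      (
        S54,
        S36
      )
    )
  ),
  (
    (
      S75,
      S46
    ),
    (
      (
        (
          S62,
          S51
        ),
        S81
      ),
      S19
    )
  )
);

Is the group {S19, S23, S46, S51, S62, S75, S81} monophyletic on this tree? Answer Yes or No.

The MRCA of the listed taxa is the root, so the smallest clade containing them is the whole tree.
That clade also contains S17, S18, S27, S31, S36, S39, S47, S54, S67, which are not in the proposed group, so the group is not monophyletic.

No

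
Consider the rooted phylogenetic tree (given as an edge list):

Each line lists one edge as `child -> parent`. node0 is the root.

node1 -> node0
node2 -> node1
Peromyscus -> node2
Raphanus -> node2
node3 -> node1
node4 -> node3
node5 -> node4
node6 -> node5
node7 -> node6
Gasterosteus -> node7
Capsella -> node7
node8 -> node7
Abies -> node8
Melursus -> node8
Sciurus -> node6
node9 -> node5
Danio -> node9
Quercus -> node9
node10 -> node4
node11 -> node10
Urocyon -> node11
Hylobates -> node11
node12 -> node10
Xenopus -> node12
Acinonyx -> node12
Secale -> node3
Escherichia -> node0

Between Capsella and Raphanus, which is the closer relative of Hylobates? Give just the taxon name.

Capsella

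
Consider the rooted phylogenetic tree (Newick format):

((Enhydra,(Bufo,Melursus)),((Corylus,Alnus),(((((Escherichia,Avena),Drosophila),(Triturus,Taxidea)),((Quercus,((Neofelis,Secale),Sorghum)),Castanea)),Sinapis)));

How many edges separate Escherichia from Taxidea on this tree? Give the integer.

The MRCA of Escherichia and Taxidea is the node subtending (((Escherichia,Avena),Drosophila),(Triturus,Taxidea)).
From Escherichia up to that node: 3 branches. From Taxidea up to the same node: 2 branches. Total: 3 + 2 = 5.

5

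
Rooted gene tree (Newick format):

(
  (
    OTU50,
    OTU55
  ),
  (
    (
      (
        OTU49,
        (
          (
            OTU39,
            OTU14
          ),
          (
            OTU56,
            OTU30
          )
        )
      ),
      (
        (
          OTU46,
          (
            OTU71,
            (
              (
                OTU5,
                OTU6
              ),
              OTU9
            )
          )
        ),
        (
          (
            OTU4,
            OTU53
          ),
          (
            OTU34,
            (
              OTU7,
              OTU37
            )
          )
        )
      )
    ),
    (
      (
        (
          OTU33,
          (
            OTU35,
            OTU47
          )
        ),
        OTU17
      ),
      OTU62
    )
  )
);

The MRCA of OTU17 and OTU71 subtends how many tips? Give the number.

The MRCA of OTU17 and OTU71 is the node subtending (((OTU49,((OTU39,OTU14),(OTU56,OTU30))),((OTU46,(OTU71,((OTU5,OTU6),OTU9))),((OTU4,OTU53),(OTU34,(OTU7,OTU37))))),(((OTU33,(OTU35,OTU47)),OTU17),OTU62)).
That clade contains 20 terminal taxa: OTU14, OTU17, OTU30, OTU33, OTU34, OTU35, OTU37, OTU39, OTU4, OTU46, OTU47, OTU49, OTU5, OTU53, OTU56, OTU6, OTU62, OTU7, OTU71, OTU9.

20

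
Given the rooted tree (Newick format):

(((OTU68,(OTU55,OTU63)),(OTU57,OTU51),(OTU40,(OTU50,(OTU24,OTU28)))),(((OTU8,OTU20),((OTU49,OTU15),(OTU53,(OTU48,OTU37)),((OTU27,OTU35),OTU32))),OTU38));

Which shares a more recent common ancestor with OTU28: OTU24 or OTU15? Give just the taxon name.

The MRCA of OTU28 and OTU24 subtends (OTU24,OTU28) (2 taxa).
The MRCA of OTU28 and OTU15 is the root, subtending the entire tree (20 taxa).
The first is nested inside the second, so OTU28 shares a more recent common ancestor with OTU24.

OTU24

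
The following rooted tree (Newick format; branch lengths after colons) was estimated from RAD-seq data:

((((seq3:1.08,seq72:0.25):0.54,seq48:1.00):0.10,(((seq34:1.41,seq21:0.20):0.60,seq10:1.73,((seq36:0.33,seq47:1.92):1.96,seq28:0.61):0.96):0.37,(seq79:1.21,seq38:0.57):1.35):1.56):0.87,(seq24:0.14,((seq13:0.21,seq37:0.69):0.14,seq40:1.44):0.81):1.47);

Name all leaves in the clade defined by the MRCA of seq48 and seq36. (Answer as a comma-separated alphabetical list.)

seq10, seq21, seq28, seq3, seq34, seq36, seq38, seq47, seq48, seq72, seq79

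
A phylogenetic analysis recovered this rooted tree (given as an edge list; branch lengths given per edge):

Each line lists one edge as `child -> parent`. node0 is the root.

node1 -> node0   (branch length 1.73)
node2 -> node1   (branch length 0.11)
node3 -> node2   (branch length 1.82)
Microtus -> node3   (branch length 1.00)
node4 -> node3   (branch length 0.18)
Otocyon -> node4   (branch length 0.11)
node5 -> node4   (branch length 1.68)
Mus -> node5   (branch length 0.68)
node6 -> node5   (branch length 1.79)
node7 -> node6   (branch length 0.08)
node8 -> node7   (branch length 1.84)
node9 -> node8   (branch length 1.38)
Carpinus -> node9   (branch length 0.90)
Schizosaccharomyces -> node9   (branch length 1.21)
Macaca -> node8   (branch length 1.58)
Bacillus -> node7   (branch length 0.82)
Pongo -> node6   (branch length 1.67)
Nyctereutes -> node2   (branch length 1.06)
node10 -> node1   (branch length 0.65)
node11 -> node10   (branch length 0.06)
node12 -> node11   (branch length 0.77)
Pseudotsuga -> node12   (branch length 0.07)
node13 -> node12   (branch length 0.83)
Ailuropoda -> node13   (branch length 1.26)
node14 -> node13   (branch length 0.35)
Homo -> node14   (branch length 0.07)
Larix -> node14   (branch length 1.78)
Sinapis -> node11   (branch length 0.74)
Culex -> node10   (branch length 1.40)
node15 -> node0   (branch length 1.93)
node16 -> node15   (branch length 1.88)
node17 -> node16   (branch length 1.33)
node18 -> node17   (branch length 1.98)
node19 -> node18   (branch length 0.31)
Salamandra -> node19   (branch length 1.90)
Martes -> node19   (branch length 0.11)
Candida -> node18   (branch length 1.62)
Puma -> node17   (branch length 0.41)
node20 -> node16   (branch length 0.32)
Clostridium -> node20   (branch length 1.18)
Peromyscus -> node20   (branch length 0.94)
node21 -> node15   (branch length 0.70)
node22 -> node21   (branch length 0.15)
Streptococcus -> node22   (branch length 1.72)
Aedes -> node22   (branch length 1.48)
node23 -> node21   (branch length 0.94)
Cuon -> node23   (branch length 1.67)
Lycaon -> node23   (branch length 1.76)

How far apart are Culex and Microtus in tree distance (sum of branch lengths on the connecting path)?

The path runs Culex → … → MRCA → … → Microtus; the MRCA is the node subtending (((Microtus,(Otocyon,(Mus,((((Carpinus,Schizosaccharomyces),Macaca),Bacillus),Pongo)))),Nyctereutes),(((Pseudotsuga,(Ailuropoda,(Homo,Larix))),Sinapis),Culex)).
Branch lengths along that path: 1.40 + 0.65 + 0.11 + 1.82 + 1.00 = 4.98.

4.98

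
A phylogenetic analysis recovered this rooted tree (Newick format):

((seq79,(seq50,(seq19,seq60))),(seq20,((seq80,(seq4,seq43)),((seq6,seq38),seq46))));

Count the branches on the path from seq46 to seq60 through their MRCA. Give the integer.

The MRCA of seq46 and seq60 is the root of the tree.
From seq46 up to that node: 4 branches. From seq60 up to the same node: 4 branches. Total: 4 + 4 = 8.

8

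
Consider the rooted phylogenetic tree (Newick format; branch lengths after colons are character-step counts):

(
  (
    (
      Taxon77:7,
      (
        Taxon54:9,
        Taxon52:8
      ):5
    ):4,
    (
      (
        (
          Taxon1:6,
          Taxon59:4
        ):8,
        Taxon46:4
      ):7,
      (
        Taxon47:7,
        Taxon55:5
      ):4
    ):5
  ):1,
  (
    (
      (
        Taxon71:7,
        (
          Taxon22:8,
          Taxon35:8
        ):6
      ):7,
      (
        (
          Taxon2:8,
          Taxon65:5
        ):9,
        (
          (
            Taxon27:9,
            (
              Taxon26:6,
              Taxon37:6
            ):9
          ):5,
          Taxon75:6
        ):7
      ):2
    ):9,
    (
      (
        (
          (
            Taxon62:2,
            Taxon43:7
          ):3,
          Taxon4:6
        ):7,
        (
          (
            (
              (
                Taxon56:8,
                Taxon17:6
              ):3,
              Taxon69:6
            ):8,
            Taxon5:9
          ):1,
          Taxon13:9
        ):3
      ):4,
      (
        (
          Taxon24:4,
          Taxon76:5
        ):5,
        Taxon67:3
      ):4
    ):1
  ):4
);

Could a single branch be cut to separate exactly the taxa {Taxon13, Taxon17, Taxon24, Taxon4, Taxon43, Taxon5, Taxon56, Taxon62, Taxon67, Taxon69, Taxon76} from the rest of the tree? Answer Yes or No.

Yes

The most recent common ancestor of these taxa subtends ((((Taxon62,Taxon43),Taxon4),((((Taxon56,Taxon17),Taxon69),Taxon5),Taxon13)),((Taxon24,Taxon76),Taxon67)).
That clade has exactly 11 tips — every listed taxon and nothing else — so the group is monophyletic.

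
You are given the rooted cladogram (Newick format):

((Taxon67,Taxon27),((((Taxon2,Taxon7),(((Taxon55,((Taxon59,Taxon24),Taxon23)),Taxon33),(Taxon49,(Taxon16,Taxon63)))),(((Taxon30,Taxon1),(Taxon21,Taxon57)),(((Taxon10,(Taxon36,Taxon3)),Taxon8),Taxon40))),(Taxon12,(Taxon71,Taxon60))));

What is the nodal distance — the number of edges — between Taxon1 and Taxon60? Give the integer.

The MRCA of Taxon1 and Taxon60 is the node subtending ((((Taxon2,Taxon7),(((Taxon55,((Taxon59,Taxon24),Taxon23)),Taxon33),(Taxon49,(Taxon16,Taxon63)))),(((Taxon30,Taxon1),(Taxon21,Taxon57)),(((Taxon10,(Taxon36,Taxon3)),Taxon8),Taxon40))),(Taxon12,(Taxon71,Taxon60))).
From Taxon1 up to that node: 5 branches. From Taxon60 up to the same node: 3 branches. Total: 5 + 3 = 8.

8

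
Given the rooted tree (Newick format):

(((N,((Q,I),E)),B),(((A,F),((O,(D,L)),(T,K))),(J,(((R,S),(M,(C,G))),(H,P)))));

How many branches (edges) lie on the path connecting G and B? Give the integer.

The MRCA of G and B is the root of the tree.
From G up to that node: 7 branches. From B up to the same node: 2 branches. Total: 7 + 2 = 9.

9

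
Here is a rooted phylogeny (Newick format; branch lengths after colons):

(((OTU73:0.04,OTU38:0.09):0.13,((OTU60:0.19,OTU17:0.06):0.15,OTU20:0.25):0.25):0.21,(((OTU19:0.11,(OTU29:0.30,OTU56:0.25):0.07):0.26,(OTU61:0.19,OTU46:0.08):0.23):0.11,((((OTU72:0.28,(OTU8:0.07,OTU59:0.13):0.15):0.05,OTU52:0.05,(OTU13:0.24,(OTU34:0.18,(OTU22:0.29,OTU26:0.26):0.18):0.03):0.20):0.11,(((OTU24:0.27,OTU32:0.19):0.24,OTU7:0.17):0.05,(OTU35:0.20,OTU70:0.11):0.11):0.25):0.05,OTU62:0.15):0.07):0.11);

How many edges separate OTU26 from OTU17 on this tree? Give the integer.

12

The MRCA of OTU26 and OTU17 is the root of the tree.
From OTU26 up to that node: 8 branches. From OTU17 up to the same node: 4 branches. Total: 8 + 4 = 12.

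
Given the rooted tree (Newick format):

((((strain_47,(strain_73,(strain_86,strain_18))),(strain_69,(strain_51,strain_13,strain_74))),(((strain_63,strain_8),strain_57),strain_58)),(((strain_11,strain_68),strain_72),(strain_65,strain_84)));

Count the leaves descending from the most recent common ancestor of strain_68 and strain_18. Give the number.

17

The MRCA of strain_68 and strain_18 is the root, so the clade is the entire tree.
That clade contains 17 terminal taxa: strain_11, strain_13, strain_18, strain_47, strain_51, strain_57, strain_58, strain_63, strain_65, strain_68, strain_69, strain_72, strain_73, strain_74, strain_8, strain_84, strain_86.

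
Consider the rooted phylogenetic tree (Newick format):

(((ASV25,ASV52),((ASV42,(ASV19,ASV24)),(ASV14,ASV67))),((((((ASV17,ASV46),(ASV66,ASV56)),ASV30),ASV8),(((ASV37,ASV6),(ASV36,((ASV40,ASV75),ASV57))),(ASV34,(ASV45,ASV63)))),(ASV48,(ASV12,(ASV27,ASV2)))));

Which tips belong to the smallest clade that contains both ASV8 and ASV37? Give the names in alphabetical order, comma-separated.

ASV17, ASV30, ASV34, ASV36, ASV37, ASV40, ASV45, ASV46, ASV56, ASV57, ASV6, ASV63, ASV66, ASV75, ASV8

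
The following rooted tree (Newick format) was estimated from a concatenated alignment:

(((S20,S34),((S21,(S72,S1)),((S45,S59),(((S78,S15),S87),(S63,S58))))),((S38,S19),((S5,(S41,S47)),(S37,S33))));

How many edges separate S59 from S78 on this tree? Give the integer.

6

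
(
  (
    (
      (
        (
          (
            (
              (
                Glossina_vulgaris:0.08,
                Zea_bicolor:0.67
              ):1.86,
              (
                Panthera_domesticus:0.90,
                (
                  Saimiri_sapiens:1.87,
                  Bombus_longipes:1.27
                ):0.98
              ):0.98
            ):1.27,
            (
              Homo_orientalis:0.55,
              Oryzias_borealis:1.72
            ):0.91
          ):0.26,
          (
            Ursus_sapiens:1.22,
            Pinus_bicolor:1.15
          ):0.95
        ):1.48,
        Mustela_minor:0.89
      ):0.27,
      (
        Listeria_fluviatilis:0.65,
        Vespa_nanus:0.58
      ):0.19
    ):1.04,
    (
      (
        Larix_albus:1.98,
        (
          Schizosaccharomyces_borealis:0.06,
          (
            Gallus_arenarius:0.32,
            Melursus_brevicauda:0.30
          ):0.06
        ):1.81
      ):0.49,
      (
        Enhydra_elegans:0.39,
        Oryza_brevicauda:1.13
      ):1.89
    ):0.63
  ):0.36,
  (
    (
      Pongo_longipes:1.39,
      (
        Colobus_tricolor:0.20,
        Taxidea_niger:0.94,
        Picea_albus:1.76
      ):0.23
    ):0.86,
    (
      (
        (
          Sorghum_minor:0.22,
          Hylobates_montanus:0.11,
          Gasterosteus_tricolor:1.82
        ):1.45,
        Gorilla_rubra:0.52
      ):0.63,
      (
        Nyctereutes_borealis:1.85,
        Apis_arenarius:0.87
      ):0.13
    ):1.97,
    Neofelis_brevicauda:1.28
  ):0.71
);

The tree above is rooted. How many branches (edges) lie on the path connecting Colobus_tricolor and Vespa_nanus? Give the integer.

The MRCA of Colobus_tricolor and Vespa_nanus is the root of the tree.
From Colobus_tricolor up to that node: 4 branches. From Vespa_nanus up to the same node: 4 branches. Total: 4 + 4 = 8.

8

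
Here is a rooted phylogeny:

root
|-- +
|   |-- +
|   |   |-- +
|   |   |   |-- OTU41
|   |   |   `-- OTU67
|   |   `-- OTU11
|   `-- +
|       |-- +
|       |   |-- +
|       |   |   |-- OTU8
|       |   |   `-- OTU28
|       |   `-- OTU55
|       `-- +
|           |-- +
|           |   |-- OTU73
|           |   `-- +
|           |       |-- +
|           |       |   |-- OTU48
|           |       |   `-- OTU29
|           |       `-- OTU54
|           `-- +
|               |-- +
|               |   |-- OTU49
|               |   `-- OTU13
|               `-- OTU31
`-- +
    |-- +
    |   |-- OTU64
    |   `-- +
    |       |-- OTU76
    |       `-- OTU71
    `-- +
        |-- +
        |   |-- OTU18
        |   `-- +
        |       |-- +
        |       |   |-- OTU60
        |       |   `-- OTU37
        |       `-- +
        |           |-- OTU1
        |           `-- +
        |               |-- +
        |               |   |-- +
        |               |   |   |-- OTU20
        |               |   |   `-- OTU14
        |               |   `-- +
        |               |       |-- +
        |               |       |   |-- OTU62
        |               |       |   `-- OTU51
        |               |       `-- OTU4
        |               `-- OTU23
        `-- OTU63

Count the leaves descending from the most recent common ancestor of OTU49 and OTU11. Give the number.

The MRCA of OTU49 and OTU11 is the node subtending (((OTU41,OTU67),OTU11),(((OTU8,OTU28),OTU55),((OTU73,((OTU48,OTU29),OTU54)),((OTU49,OTU13),OTU31)))).
That clade contains 13 terminal taxa: OTU11, OTU13, OTU28, OTU29, OTU31, OTU41, OTU48, OTU49, OTU54, OTU55, OTU67, OTU73, OTU8.

13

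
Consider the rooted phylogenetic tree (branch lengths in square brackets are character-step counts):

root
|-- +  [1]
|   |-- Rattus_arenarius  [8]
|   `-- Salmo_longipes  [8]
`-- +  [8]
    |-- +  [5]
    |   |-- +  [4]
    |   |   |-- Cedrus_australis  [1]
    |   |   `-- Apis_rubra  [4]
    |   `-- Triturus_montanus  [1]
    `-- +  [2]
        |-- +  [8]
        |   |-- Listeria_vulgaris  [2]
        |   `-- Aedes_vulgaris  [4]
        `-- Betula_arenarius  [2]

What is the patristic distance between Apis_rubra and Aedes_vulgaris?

27

The path runs Apis_rubra → … → MRCA → … → Aedes_vulgaris; the MRCA is the node subtending (((Cedrus_australis,Apis_rubra),Triturus_montanus),((Listeria_vulgaris,Aedes_vulgaris),Betula_arenarius)).
Branch lengths along that path: 4 + 4 + 5 + 2 + 8 + 4 = 27.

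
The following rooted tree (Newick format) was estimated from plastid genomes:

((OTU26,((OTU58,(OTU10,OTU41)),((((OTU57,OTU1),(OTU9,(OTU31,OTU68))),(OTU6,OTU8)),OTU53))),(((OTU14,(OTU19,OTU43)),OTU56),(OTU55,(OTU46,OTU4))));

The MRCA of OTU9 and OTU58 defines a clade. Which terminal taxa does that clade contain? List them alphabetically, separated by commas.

Tracing OTU9: it sits inside (OTU9,(OTU31,OTU68)).
Tracing OTU58: it sits inside (OTU58,(OTU10,OTU41)).
The smallest clade enclosing both is ((OTU58,(OTU10,OTU41)),((((OTU57,OTU1),(OTU9,(OTU31,OTU68))),(OTU6,OTU8)),OTU53)); the answer is its 11 terminal taxa in alphabetical order.

OTU1, OTU10, OTU31, OTU41, OTU53, OTU57, OTU58, OTU6, OTU68, OTU8, OTU9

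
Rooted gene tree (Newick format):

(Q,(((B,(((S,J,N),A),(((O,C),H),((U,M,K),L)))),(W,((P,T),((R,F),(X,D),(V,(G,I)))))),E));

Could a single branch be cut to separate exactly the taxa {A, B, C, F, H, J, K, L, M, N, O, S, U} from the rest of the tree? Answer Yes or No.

No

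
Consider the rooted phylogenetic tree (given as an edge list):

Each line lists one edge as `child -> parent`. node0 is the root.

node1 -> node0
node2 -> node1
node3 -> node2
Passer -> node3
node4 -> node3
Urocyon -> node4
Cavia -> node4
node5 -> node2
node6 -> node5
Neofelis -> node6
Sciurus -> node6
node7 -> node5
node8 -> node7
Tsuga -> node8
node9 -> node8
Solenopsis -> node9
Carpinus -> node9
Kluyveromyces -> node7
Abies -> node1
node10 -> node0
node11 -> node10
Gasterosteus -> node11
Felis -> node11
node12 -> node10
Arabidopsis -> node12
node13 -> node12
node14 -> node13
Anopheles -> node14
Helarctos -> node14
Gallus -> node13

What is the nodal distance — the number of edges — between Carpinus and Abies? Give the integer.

The MRCA of Carpinus and Abies is the node subtending (((Passer,(Urocyon,Cavia)),((Neofelis,Sciurus),((Tsuga,(Solenopsis,Carpinus)),Kluyveromyces))),Abies).
From Carpinus up to that node: 6 branches. From Abies up to the same node: 1 branch. Total: 6 + 1 = 7.

7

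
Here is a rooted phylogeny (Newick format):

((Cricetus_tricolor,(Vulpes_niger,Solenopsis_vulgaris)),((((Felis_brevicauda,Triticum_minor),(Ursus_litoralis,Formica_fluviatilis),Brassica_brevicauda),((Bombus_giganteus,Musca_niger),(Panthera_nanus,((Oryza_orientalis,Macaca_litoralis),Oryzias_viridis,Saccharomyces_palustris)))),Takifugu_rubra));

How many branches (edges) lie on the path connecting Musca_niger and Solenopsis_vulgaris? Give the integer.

8

The MRCA of Musca_niger and Solenopsis_vulgaris is the root of the tree.
From Musca_niger up to that node: 5 branches. From Solenopsis_vulgaris up to the same node: 3 branches. Total: 5 + 3 = 8.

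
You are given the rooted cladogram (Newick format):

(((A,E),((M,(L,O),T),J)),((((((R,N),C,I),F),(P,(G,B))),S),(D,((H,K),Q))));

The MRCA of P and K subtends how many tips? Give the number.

The MRCA of P and K is the node subtending ((((((R,N),C,I),F),(P,(G,B))),S),(D,((H,K),Q))).
That clade contains 13 terminal taxa: B, C, D, F, G, H, I, K, N, P, Q, R, S.

13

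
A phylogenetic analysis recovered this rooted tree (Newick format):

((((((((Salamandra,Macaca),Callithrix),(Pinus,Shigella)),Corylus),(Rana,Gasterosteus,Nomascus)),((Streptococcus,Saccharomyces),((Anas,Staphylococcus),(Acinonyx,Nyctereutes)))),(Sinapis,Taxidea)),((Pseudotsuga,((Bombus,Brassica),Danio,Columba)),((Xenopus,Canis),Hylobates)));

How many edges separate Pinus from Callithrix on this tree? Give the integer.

The MRCA of Pinus and Callithrix is the node subtending (((Salamandra,Macaca),Callithrix),(Pinus,Shigella)).
From Pinus up to that node: 2 branches. From Callithrix up to the same node: 2 branches. Total: 2 + 2 = 4.

4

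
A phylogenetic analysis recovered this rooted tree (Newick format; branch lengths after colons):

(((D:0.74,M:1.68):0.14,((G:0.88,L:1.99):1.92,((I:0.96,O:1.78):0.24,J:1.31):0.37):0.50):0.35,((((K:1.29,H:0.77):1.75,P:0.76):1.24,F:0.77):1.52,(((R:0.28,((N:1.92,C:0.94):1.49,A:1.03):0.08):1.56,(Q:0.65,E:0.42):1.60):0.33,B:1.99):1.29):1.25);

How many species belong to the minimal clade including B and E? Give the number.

7

The MRCA of B and E is the node subtending (((R,((N,C),A)),(Q,E)),B).
That clade contains 7 terminal taxa: A, B, C, E, N, Q, R.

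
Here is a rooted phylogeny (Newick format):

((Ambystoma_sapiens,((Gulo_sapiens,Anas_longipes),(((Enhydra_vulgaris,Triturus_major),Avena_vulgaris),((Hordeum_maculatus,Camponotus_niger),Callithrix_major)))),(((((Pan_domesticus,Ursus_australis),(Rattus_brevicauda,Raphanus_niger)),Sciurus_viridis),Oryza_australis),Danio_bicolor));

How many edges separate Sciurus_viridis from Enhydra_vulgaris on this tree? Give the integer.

The MRCA of Sciurus_viridis and Enhydra_vulgaris is the root of the tree.
From Sciurus_viridis up to that node: 4 branches. From Enhydra_vulgaris up to the same node: 6 branches. Total: 4 + 6 = 10.

10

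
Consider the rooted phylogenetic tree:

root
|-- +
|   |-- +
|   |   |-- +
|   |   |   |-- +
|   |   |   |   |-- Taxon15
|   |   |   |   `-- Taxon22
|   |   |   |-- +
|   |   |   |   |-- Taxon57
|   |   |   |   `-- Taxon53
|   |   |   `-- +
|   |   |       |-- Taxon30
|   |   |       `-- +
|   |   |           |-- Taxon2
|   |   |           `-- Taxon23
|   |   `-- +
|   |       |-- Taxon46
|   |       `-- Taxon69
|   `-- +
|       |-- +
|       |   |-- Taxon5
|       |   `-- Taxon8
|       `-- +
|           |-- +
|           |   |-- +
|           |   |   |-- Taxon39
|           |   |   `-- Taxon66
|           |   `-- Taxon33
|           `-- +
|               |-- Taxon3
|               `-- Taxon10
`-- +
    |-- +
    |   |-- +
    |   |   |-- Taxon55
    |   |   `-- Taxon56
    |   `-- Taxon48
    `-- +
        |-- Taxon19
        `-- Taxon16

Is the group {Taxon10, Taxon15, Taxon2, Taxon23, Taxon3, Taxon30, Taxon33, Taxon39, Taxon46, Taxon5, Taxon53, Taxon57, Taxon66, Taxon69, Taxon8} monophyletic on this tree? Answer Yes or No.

No

The MRCA of the listed taxa subtends ((((Taxon15,Taxon22),(Taxon57,Taxon53),(Taxon30,(Taxon2,Taxon23))),(Taxon46,Taxon69)),((Taxon5,Taxon8),(((Taxon39,Taxon66),Taxon33),(Taxon3,Taxon10)))).
That clade also contains Taxon22, which is not in the proposed group, so the group is not monophyletic.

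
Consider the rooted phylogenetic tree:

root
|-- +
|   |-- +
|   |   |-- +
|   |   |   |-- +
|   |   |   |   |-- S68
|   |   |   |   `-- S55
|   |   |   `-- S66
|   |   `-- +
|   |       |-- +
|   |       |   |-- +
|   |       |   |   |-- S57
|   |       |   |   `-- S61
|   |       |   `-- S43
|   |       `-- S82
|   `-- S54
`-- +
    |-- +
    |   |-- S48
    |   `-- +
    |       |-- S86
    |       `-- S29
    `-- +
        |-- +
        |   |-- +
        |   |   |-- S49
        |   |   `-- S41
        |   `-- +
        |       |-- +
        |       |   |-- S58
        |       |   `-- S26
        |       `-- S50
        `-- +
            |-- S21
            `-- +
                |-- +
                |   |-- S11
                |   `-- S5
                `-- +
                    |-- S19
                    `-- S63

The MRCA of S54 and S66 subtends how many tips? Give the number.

The MRCA of S54 and S66 is the node subtending ((((S68,S55),S66),(((S57,S61),S43),S82)),S54).
That clade contains 8 terminal taxa: S43, S54, S55, S57, S61, S66, S68, S82.

8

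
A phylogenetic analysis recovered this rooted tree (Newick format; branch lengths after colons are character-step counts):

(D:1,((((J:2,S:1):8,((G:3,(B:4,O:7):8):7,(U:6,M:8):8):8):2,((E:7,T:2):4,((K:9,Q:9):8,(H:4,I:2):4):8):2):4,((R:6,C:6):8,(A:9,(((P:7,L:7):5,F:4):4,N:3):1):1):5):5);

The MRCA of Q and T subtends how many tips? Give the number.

The MRCA of Q and T is the node subtending ((E,T),((K,Q),(H,I))).
That clade contains 6 terminal taxa: E, H, I, K, Q, T.

6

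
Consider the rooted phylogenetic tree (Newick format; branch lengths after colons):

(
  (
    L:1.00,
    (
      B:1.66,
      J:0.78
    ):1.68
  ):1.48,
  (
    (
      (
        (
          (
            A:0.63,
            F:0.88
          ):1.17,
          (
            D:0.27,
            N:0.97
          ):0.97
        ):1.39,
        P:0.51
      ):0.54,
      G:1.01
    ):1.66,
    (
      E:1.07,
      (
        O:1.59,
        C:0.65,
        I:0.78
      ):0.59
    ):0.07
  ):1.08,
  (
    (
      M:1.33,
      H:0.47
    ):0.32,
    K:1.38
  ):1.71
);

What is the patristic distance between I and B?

7.34

The path runs I → … → MRCA → … → B; the MRCA is the root of the tree.
Branch lengths along that path: 0.78 + 0.59 + 0.07 + 1.08 + 1.48 + 1.68 + 1.66 = 7.34.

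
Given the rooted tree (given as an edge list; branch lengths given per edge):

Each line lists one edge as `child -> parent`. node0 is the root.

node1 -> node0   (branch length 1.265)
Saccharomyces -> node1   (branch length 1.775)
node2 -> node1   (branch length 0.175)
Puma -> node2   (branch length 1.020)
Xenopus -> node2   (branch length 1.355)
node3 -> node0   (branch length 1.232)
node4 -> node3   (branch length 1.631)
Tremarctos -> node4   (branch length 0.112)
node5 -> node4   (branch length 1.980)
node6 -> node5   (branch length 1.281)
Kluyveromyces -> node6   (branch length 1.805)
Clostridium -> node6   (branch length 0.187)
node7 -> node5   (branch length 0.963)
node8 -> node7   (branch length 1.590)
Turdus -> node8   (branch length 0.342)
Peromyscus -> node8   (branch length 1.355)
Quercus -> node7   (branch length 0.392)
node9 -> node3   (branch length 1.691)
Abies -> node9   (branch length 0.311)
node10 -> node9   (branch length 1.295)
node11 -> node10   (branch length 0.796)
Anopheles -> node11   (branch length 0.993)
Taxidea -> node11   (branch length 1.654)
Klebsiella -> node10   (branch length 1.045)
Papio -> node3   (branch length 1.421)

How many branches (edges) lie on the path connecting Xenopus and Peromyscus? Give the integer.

The MRCA of Xenopus and Peromyscus is the root of the tree.
From Xenopus up to that node: 3 branches. From Peromyscus up to the same node: 6 branches. Total: 3 + 6 = 9.

9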